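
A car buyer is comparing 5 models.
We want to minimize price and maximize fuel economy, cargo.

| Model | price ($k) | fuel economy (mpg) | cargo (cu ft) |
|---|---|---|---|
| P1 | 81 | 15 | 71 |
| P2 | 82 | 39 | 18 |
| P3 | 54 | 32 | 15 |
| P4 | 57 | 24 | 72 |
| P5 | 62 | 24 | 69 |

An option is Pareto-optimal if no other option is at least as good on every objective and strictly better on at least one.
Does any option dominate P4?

No

P1: worse on price (81 vs 57).
P2: worse on price (82 vs 57).
P3: worse on cargo (15 vs 72).
P5: worse on price (62 vs 57).
No option is at least as good as P4 on every objective and strictly better on one.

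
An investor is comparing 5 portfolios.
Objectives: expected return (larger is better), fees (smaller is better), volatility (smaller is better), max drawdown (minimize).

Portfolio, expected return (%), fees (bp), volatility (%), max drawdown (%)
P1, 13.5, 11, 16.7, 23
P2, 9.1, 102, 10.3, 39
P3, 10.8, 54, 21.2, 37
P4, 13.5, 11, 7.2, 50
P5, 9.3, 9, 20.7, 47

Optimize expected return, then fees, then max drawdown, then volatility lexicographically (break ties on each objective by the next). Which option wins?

First maximize expected return: best is 13.5, kept {P1, P4}.
Then minimize fees: best is 11, kept {P1, P4}.
Then minimize max drawdown: best is 23, kept {P1}.

P1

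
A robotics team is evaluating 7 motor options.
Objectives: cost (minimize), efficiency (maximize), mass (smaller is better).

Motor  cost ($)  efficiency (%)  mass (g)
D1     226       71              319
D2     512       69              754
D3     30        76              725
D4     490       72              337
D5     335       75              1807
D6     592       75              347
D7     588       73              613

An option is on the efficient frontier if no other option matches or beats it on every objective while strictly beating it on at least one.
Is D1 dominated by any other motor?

D2: worse on cost (512 vs 226).
D3: worse on mass (725 vs 319).
D4: worse on cost (490 vs 226).
D5: worse on cost (335 vs 226).
D6: worse on cost (592 vs 226).
D7: worse on cost (588 vs 226).
No option is at least as good as D1 on every objective and strictly better on one.

No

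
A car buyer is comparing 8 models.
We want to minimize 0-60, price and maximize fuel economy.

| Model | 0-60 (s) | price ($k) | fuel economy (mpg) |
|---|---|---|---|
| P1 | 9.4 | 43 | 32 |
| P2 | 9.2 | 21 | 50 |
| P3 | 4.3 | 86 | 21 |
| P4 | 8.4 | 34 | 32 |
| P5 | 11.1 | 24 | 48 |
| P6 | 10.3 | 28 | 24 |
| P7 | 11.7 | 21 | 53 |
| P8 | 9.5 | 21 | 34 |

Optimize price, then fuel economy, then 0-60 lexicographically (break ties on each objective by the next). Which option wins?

First minimize price: best is 21, kept {P2, P7, P8}.
Then maximize fuel economy: best is 53, kept {P7}.

P7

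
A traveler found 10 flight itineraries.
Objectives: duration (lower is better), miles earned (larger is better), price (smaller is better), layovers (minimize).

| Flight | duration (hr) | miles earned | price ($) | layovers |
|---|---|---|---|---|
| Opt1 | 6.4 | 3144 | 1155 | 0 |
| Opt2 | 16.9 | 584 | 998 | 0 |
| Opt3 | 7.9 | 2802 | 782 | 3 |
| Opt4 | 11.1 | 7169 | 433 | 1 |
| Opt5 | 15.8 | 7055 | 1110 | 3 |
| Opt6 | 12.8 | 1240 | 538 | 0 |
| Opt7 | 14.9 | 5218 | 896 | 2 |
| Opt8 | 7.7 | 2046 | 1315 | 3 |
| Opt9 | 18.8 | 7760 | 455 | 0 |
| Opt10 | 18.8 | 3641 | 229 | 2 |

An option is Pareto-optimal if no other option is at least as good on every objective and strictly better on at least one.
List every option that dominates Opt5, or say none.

Opt4: duration 11.1≤15.8, miles earned 7169≥7055, price 433≤1110, layovers 1≤3 — dominates Opt5.
Others (Opt1, Opt2, Opt3, Opt6, Opt7, Opt8, Opt9, Opt10) are each worse than Opt5 on at least one objective.

Opt4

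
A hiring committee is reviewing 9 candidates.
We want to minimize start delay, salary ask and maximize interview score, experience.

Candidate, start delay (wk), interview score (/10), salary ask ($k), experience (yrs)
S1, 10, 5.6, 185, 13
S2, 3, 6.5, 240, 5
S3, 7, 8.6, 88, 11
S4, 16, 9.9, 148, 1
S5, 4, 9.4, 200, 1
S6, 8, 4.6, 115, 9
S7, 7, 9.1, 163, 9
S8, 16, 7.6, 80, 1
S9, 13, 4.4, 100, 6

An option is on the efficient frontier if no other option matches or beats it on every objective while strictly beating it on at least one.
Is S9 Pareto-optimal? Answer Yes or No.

No

S3 vs S9: start delay 7≤13, interview score 8.6≥4.4, salary ask 88≤100, experience 11≥6 — S3 is at least as good on every objective and strictly better on at least one, so S3 dominates S9.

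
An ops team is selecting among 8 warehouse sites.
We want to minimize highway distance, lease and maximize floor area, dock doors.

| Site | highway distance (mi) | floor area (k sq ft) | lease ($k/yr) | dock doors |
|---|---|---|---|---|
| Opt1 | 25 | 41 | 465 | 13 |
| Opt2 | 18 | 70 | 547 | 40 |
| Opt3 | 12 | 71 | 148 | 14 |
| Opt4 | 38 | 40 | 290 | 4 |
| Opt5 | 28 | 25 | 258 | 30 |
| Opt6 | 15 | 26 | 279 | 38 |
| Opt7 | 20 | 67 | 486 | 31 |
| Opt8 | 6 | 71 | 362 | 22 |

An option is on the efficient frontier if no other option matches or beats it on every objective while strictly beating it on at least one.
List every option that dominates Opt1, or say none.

Opt3, Opt8

Opt3: highway distance 12≤25, floor area 71≥41, lease 148≤465, dock doors 14≥13 — dominates Opt1.
Opt8: highway distance 6≤25, floor area 71≥41, lease 362≤465, dock doors 22≥13 — dominates Opt1.
Others (Opt2, Opt4, Opt5, Opt6, Opt7) are each worse than Opt1 on at least one objective.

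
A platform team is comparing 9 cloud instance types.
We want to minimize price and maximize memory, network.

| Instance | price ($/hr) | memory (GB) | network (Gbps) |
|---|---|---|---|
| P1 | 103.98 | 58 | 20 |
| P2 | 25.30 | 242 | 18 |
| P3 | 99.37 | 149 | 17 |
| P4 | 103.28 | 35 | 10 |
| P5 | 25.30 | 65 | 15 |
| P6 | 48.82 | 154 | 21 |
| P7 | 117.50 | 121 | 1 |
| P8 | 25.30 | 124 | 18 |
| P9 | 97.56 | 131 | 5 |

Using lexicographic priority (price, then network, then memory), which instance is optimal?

First minimize price: best is 25.30, kept {P2, P5, P8}.
Then maximize network: best is 18, kept {P2, P8}.
Then maximize memory: best is 242, kept {P2}.

P2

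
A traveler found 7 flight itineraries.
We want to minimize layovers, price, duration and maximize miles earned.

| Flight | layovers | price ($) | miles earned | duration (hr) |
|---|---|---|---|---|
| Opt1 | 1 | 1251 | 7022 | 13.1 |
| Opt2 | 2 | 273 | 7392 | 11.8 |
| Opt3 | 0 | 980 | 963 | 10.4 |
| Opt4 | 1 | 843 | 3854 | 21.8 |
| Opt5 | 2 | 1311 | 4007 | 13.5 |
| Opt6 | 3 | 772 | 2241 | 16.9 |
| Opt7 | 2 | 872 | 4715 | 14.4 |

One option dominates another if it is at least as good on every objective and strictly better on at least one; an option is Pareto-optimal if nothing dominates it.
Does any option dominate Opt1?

No

Opt2: worse on layovers (2 vs 1).
Opt3: worse on miles earned (963 vs 7022).
Opt4: worse on miles earned (3854 vs 7022).
Opt5: worse on layovers (2 vs 1).
Opt6: worse on layovers (3 vs 1).
Opt7: worse on layovers (2 vs 1).
No option is at least as good as Opt1 on every objective and strictly better on one.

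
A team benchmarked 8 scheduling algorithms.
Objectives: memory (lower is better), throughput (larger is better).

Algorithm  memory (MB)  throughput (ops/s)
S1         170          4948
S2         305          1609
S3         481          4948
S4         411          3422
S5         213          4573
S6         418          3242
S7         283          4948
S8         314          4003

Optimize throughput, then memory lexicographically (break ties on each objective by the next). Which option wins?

S1

First maximize throughput: best is 4948, kept {S1, S3, S7}.
Then minimize memory: best is 170, kept {S1}.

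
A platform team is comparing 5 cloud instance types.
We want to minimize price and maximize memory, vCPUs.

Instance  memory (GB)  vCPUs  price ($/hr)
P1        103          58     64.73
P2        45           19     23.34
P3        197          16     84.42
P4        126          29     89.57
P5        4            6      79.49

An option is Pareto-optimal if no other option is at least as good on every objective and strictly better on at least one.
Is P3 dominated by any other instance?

No

P1: worse on memory (103 vs 197).
P2: worse on memory (45 vs 197).
P4: worse on memory (126 vs 197).
P5: worse on memory (4 vs 197).
No option is at least as good as P3 on every objective and strictly better on one.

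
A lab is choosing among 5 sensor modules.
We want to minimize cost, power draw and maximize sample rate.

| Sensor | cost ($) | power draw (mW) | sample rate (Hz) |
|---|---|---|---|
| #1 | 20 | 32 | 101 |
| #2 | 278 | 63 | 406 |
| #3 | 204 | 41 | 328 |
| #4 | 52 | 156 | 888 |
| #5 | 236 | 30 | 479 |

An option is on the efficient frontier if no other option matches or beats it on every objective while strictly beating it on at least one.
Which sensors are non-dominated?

#1: not dominated (best cost).
#2: dominated by #5 (cost 236≤278, power draw 30≤63, sample rate 479≥406).
#3: not dominated.
#4: not dominated (best sample rate).
#5: not dominated (best power draw).

#1, #3, #4, #5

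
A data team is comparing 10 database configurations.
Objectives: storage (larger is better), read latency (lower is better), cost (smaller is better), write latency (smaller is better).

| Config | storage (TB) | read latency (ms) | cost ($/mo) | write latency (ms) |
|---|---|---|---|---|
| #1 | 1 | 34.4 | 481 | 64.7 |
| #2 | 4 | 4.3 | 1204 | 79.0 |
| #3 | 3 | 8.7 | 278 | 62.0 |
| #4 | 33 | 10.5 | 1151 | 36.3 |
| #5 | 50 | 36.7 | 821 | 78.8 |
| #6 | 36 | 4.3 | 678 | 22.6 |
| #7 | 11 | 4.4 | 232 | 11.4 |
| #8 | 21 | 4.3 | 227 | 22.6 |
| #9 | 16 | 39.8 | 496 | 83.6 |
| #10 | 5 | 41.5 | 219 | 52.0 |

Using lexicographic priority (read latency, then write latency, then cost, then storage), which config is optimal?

First minimize read latency: best is 4.3, kept {#2, #6, #8}.
Then minimize write latency: best is 22.6, kept {#6, #8}.
Then minimize cost: best is 227, kept {#8}.

#8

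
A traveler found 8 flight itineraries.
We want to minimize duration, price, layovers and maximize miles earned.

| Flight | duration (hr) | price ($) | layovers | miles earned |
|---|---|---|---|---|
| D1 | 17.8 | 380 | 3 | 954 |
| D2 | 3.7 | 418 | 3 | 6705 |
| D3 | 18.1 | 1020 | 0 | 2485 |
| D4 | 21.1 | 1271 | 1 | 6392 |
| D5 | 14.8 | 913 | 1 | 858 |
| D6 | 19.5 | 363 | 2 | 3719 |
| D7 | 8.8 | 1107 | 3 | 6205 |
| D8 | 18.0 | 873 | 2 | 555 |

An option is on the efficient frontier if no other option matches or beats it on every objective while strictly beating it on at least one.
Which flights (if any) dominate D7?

D2: duration 3.7≤8.8, price 418≤1107, layovers 3≤3, miles earned 6705≥6205 — dominates D7.
Others (D1, D3, D4, D5, D6, D8) are each worse than D7 on at least one objective.

D2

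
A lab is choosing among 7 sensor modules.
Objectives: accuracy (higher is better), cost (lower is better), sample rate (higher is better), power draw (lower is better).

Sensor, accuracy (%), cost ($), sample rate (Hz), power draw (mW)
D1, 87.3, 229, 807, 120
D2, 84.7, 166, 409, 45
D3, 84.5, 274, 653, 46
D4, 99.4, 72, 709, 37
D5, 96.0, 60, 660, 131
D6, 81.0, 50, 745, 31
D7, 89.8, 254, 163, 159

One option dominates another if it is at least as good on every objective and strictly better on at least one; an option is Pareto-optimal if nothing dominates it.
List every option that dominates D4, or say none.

none

D1: worse on accuracy (87.3 vs 99.4).
D2: worse on accuracy (84.7 vs 99.4).
D3: worse on accuracy (84.5 vs 99.4).
D5: worse on accuracy (96.0 vs 99.4).
D6: worse on accuracy (81.0 vs 99.4).
D7: worse on accuracy (89.8 vs 99.4).
No option dominates D4.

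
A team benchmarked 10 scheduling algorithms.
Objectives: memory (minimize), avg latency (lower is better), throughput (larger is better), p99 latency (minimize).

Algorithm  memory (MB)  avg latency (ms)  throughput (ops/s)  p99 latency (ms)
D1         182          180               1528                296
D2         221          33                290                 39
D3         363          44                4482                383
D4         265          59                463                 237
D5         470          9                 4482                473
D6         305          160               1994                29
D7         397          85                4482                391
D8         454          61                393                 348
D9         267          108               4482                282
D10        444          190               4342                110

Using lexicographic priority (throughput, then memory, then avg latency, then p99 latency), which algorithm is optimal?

First maximize throughput: best is 4482, kept {D3, D5, D7, D9}.
Then minimize memory: best is 267, kept {D9}.

D9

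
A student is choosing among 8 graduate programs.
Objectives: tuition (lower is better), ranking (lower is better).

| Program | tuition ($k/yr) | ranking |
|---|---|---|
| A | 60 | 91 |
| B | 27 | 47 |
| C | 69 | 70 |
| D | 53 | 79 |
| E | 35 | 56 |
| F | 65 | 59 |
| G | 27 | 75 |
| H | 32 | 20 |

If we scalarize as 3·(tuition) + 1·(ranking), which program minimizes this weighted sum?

H

A: 3·60 + 1·91 = 271
B: 3·27 + 1·47 = 128
C: 3·69 + 1·70 = 277
D: 3·53 + 1·79 = 238
E: 3·35 + 1·56 = 161
F: 3·65 + 1·59 = 254
G: 3·27 + 1·75 = 156
H: 3·32 + 1·20 = 116
Lowest: H at 116.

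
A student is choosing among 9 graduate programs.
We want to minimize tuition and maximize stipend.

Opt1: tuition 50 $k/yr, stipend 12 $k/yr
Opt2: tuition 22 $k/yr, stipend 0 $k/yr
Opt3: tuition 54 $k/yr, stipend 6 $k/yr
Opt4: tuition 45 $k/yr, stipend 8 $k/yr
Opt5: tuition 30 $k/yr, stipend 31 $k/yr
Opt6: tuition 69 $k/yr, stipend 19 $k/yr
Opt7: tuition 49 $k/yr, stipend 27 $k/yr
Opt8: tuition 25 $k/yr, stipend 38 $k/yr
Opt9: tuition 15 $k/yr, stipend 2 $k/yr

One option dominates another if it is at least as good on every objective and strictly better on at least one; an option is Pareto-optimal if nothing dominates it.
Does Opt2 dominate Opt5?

No

Opt2 vs Opt5: Opt2 is worse on stipend (0 vs 31), so it does not dominate Opt5.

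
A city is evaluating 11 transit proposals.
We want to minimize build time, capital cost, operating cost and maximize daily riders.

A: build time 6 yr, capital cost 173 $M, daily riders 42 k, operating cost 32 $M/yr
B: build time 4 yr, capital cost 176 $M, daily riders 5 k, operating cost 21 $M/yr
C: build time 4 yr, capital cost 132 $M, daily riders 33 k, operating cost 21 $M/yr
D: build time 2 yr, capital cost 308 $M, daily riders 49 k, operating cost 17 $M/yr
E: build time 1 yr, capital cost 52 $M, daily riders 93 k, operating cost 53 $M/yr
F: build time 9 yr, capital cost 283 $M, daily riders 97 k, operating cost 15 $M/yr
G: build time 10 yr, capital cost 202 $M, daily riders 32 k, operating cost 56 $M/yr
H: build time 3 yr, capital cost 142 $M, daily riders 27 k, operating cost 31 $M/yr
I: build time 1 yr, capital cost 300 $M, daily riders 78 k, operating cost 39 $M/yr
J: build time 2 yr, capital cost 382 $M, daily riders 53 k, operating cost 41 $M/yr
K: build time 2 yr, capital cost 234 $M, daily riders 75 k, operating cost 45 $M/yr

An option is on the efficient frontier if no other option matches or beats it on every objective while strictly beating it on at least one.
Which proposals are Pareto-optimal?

A: not dominated.
B: dominated by C (build time 4≤4, capital cost 132≤176, daily riders 33≥5, operating cost 21≤21).
C: not dominated.
D: not dominated.
E: not dominated (best capital cost).
F: not dominated (best daily riders).
G: dominated by A (build time 6≤10, capital cost 173≤202, daily riders 42≥32, operating cost 32≤56).
H: not dominated.
I: not dominated.
J: dominated by I (build time 1≤2, capital cost 300≤382, daily riders 78≥53, operating cost 39≤41).
K: not dominated.

A, C, D, E, F, H, I, K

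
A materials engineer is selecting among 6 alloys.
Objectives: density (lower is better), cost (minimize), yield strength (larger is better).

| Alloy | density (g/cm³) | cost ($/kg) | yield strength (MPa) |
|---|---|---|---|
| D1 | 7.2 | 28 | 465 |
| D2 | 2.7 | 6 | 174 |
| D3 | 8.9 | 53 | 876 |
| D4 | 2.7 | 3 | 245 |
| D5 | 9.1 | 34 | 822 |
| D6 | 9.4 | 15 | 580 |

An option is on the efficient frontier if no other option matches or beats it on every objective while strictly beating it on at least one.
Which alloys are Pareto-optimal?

D1, D3, D4, D5, D6

D1: not dominated.
D2: dominated by D4 (density 2.7≤2.7, cost 3≤6, yield strength 245≥174).
D3: not dominated (best yield strength).
D4: not dominated (best cost).
D5: not dominated.
D6: not dominated.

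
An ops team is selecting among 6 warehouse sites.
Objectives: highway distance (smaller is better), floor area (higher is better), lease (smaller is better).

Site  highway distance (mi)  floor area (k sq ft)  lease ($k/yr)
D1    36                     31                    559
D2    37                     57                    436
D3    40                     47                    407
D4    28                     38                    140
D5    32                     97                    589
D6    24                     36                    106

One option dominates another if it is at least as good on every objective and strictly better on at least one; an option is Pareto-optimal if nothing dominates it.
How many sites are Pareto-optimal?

D1: dominated by D4 (highway distance 28≤36, floor area 38≥31, lease 140≤559).
D2: not dominated.
D3: not dominated.
D4: not dominated.
D5: not dominated (best floor area).
D6: not dominated (best highway distance).
Pareto-optimal: D2, D3, D4, D5, D6 → 5.

5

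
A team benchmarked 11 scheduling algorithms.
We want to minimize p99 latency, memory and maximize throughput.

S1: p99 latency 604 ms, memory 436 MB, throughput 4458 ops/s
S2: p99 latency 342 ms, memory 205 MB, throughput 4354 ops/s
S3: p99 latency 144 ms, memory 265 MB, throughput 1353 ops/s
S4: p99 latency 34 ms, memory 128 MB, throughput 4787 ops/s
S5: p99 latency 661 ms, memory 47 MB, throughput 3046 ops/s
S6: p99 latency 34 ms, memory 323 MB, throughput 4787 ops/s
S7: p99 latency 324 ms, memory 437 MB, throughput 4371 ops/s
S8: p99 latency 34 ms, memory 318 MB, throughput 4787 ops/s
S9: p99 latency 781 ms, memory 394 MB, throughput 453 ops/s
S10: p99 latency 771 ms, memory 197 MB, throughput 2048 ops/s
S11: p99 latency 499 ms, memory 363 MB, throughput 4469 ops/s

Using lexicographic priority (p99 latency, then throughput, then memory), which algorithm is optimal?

S4

First minimize p99 latency: best is 34, kept {S4, S6, S8}.
Then maximize throughput: best is 4787, kept {S4, S6, S8}.
Then minimize memory: best is 128, kept {S4}.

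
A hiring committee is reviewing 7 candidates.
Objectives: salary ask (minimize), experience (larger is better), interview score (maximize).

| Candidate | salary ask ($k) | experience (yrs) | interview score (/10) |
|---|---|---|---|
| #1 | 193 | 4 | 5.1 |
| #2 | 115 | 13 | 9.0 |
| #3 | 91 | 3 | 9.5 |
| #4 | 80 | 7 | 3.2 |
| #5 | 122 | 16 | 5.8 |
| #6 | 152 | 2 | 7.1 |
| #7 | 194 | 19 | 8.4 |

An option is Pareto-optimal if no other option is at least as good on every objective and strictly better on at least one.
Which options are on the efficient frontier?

#1: dominated by #2 (salary ask 115≤193, experience 13≥4, interview score 9.0≥5.1).
#2: not dominated.
#3: not dominated (best interview score).
#4: not dominated (best salary ask).
#5: not dominated.
#6: dominated by #2 (salary ask 115≤152, experience 13≥2, interview score 9.0≥7.1).
#7: not dominated (best experience).

#2, #3, #4, #5, #7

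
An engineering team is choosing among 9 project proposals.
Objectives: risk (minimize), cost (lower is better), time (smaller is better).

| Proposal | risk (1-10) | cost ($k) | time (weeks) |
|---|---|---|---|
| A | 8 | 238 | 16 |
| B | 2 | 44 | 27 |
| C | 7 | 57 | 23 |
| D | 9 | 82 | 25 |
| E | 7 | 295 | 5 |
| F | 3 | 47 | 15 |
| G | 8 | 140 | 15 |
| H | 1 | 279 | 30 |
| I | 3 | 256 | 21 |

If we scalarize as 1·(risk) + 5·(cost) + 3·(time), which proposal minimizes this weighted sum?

A: 1·8 + 5·238 + 3·16 = 1246
B: 1·2 + 5·44 + 3·27 = 303
C: 1·7 + 5·57 + 3·23 = 361
D: 1·9 + 5·82 + 3·25 = 494
E: 1·7 + 5·295 + 3·5 = 1497
F: 1·3 + 5·47 + 3·15 = 283
G: 1·8 + 5·140 + 3·15 = 753
H: 1·1 + 5·279 + 3·30 = 1486
I: 1·3 + 5·256 + 3·21 = 1346
Lowest: F at 283.

F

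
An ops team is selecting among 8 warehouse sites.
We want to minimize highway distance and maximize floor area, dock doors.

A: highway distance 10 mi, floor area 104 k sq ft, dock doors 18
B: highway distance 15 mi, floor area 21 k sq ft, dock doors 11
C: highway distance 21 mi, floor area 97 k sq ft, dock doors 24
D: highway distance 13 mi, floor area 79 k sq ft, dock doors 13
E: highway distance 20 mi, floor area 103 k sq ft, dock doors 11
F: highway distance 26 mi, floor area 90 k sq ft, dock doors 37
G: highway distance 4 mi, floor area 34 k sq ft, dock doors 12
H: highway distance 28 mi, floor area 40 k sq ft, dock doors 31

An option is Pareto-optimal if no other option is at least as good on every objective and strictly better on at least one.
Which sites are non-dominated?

A, C, F, G

A: not dominated (best floor area).
B: dominated by A (highway distance 10≤15, floor area 104≥21, dock doors 18≥11).
C: not dominated.
D: dominated by A (highway distance 10≤13, floor area 104≥79, dock doors 18≥13).
E: dominated by A (highway distance 10≤20, floor area 104≥103, dock doors 18≥11).
F: not dominated (best dock doors).
G: not dominated (best highway distance).
H: dominated by F (highway distance 26≤28, floor area 90≥40, dock doors 37≥31).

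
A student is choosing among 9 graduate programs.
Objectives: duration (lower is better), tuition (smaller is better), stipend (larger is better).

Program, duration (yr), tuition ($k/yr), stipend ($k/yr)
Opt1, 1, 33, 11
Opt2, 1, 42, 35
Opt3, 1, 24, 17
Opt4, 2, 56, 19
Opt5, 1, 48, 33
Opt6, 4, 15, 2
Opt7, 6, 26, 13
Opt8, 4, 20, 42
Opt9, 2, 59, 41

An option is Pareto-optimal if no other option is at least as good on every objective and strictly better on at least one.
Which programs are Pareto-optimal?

Opt2, Opt3, Opt6, Opt8, Opt9

Opt1: dominated by Opt3 (duration 1≤1, tuition 24≤33, stipend 17≥11).
Opt2: not dominated.
Opt3: not dominated.
Opt4: dominated by Opt2 (duration 1≤2, tuition 42≤56, stipend 35≥19).
Opt5: dominated by Opt2 (duration 1≤1, tuition 42≤48, stipend 35≥33).
Opt6: not dominated (best tuition).
Opt7: dominated by Opt3 (duration 1≤6, tuition 24≤26, stipend 17≥13).
Opt8: not dominated (best stipend).
Opt9: not dominated.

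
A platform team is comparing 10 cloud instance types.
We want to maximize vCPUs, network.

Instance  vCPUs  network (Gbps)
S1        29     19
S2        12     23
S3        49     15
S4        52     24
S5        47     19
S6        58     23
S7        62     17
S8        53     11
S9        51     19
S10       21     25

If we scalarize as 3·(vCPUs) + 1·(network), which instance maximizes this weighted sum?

S7

S1: 3·29 + 1·19 = 106
S2: 3·12 + 1·23 = 59
S3: 3·49 + 1·15 = 162
S4: 3·52 + 1·24 = 180
S5: 3·47 + 1·19 = 160
S6: 3·58 + 1·23 = 197
S7: 3·62 + 1·17 = 203
S8: 3·53 + 1·11 = 170
S9: 3·51 + 1·19 = 172
S10: 3·21 + 1·25 = 88
Highest: S7 at 203.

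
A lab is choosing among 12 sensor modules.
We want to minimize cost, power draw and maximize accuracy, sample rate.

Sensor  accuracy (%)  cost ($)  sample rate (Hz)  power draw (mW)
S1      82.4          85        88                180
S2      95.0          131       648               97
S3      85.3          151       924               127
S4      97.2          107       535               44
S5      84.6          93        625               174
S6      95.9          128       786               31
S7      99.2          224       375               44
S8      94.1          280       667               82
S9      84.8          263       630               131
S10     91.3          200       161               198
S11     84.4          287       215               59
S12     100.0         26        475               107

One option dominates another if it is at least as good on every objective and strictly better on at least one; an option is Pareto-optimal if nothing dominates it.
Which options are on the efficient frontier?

S3, S4, S5, S6, S7, S12

S1: dominated by S12 (accuracy 100.0≥82.4, cost 26≤85, sample rate 475≥88, power draw 107≤180).
S2: dominated by S6 (accuracy 95.9≥95.0, cost 128≤131, sample rate 786≥648, power draw 31≤97).
S3: not dominated (best sample rate).
S4: not dominated.
S5: not dominated.
S6: not dominated (best power draw).
S7: not dominated.
S8: dominated by S6 (accuracy 95.9≥94.1, cost 128≤280, sample rate 786≥667, power draw 31≤82).
S9: dominated by S2 (accuracy 95.0≥84.8, cost 131≤263, sample rate 648≥630, power draw 97≤131).
S10: dominated by S2 (accuracy 95.0≥91.3, cost 131≤200, sample rate 648≥161, power draw 97≤198).
S11: dominated by S4 (accuracy 97.2≥84.4, cost 107≤287, sample rate 535≥215, power draw 44≤59).
S12: not dominated (best accuracy).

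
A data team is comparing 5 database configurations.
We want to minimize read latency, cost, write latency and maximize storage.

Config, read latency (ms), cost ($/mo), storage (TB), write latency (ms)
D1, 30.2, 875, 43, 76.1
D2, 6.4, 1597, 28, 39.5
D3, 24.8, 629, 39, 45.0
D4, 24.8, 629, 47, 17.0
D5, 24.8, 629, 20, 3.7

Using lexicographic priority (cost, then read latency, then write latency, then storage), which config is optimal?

D5

First minimize cost: best is 629, kept {D3, D4, D5}.
Then minimize read latency: best is 24.8, kept {D3, D4, D5}.
Then minimize write latency: best is 3.7, kept {D5}.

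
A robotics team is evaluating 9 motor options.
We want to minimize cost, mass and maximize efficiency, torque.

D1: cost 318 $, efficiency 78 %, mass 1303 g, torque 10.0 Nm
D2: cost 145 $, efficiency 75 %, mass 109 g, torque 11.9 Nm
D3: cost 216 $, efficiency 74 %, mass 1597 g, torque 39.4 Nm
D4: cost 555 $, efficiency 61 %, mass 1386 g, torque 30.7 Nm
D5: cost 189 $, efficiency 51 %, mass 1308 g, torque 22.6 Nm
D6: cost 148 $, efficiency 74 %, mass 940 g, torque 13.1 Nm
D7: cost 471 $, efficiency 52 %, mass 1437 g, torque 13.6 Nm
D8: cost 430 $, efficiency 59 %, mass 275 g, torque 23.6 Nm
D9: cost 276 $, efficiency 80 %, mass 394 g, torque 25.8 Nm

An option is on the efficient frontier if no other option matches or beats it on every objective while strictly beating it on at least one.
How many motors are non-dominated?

7

D1: dominated by D9 (cost 276≤318, efficiency 80≥78, mass 394≤1303, torque 25.8≥10.0).
D2: not dominated (best cost).
D3: not dominated (best torque).
D4: not dominated.
D5: not dominated.
D6: not dominated.
D7: dominated by D8 (cost 430≤471, efficiency 59≥52, mass 275≤1437, torque 23.6≥13.6).
D8: not dominated.
D9: not dominated (best efficiency).
Pareto-optimal: D2, D3, D4, D5, D6, D8, D9 → 7.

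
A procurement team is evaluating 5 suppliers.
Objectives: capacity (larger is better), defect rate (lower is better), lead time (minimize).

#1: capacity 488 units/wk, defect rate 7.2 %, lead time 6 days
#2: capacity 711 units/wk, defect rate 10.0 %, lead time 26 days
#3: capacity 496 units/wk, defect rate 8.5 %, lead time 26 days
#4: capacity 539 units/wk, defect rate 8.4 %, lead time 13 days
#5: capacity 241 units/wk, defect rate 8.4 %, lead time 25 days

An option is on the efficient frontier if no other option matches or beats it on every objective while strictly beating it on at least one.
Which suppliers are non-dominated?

#1, #2, #4

#1: not dominated (best defect rate).
#2: not dominated (best capacity).
#3: dominated by #4 (capacity 539≥496, defect rate 8.4≤8.5, lead time 13≤26).
#4: not dominated.
#5: dominated by #1 (capacity 488≥241, defect rate 7.2≤8.4, lead time 6≤25).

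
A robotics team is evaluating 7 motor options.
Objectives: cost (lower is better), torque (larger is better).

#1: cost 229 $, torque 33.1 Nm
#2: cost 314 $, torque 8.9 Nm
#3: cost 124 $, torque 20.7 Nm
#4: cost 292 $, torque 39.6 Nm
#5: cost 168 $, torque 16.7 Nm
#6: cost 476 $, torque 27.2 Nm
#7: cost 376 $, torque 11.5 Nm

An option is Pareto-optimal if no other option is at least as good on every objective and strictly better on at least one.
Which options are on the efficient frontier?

#1: not dominated.
#2: dominated by #1 (cost 229≤314, torque 33.1≥8.9).
#3: not dominated (best cost).
#4: not dominated (best torque).
#5: dominated by #3 (cost 124≤168, torque 20.7≥16.7).
#6: dominated by #1 (cost 229≤476, torque 33.1≥27.2).
#7: dominated by #1 (cost 229≤376, torque 33.1≥11.5).

#1, #3, #4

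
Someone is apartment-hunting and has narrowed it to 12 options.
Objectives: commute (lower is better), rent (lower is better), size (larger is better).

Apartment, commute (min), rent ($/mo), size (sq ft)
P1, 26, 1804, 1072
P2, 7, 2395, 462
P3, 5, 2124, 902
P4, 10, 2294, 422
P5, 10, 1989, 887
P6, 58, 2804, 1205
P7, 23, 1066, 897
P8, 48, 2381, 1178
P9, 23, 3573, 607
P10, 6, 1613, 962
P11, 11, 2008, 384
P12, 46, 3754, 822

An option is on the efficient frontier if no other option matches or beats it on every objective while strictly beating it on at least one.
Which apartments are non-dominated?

P1: not dominated.
P2: dominated by P3 (commute 5≤7, rent 2124≤2395, size 902≥462).
P3: not dominated (best commute).
P4: dominated by P3 (commute 5≤10, rent 2124≤2294, size 902≥422).
P5: dominated by P10 (commute 6≤10, rent 1613≤1989, size 962≥887).
P6: not dominated (best size).
P7: not dominated (best rent).
P8: not dominated.
P9: dominated by P3 (commute 5≤23, rent 2124≤3573, size 902≥607).
P10: not dominated.
P11: dominated by P5 (commute 10≤11, rent 1989≤2008, size 887≥384).
P12: dominated by P1 (commute 26≤46, rent 1804≤3754, size 1072≥822).

P1, P3, P6, P7, P8, P10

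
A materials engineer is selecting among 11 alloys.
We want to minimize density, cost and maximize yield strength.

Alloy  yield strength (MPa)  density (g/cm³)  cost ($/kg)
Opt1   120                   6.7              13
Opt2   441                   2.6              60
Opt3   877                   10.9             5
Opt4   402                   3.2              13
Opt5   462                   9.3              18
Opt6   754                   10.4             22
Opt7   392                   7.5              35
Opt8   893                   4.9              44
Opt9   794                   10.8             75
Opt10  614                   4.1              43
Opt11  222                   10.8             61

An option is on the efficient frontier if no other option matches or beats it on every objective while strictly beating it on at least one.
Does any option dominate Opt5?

Opt1: worse on yield strength (120 vs 462).
Opt2: worse on yield strength (441 vs 462).
Opt3: worse on density (10.9 vs 9.3).
Opt4: worse on yield strength (402 vs 462).
Opt6: worse on density (10.4 vs 9.3).
Opt7: worse on yield strength (392 vs 462).
Opt8: worse on cost (44 vs 18).
Opt9: worse on density (10.8 vs 9.3).
Opt10: worse on cost (43 vs 18).
Opt11: worse on yield strength (222 vs 462).
No option is at least as good as Opt5 on every objective and strictly better on one.

No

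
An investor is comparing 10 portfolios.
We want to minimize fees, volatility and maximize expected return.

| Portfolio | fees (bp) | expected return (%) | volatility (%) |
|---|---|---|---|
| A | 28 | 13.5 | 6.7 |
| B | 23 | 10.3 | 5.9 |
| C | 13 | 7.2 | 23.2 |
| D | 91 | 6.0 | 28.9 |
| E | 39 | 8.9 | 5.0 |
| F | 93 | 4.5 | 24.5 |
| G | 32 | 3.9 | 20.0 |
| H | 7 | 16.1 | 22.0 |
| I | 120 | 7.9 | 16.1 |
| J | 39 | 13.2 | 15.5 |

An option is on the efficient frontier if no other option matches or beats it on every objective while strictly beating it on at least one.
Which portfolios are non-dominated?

A, B, E, H

A: not dominated.
B: not dominated.
C: dominated by H (fees 7≤13, expected return 16.1≥7.2, volatility 22.0≤23.2).
D: dominated by A (fees 28≤91, expected return 13.5≥6.0, volatility 6.7≤28.9).
E: not dominated (best volatility).
F: dominated by A (fees 28≤93, expected return 13.5≥4.5, volatility 6.7≤24.5).
G: dominated by A (fees 28≤32, expected return 13.5≥3.9, volatility 6.7≤20.0).
H: not dominated (best fees).
I: dominated by A (fees 28≤120, expected return 13.5≥7.9, volatility 6.7≤16.1).
J: dominated by A (fees 28≤39, expected return 13.5≥13.2, volatility 6.7≤15.5).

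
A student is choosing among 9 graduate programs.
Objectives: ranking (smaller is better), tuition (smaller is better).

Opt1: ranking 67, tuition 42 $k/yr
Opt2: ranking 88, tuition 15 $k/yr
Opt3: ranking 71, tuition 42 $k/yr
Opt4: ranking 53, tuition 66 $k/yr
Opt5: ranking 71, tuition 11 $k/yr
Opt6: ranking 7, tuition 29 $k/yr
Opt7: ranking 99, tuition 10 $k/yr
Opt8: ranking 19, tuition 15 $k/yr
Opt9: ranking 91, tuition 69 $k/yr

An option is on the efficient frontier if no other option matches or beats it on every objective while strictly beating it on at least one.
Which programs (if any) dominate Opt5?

Opt1: worse on tuition (42 vs 11).
Opt2: worse on ranking (88 vs 71).
Opt3: worse on tuition (42 vs 11).
Opt4: worse on tuition (66 vs 11).
Opt6: worse on tuition (29 vs 11).
Opt7: worse on ranking (99 vs 71).
Opt8: worse on tuition (15 vs 11).
Opt9: worse on ranking (91 vs 71).
No option dominates Opt5.

none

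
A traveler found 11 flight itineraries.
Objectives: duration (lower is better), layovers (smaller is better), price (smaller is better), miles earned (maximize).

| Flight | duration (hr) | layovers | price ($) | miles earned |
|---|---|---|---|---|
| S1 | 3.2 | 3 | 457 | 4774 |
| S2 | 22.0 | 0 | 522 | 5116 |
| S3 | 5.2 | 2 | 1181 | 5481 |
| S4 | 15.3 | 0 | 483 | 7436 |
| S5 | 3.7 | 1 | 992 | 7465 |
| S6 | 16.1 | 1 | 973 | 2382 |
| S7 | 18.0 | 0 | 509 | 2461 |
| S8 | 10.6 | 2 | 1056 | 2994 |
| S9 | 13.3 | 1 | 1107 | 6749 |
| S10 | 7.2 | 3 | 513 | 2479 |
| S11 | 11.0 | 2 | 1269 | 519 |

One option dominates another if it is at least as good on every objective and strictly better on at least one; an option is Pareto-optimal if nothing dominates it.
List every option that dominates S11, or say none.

S3: duration 5.2≤11.0, layovers 2≤2, price 1181≤1269, miles earned 5481≥519 — dominates S11.
S5: duration 3.7≤11.0, layovers 1≤2, price 992≤1269, miles earned 7465≥519 — dominates S11.
S8: duration 10.6≤11.0, layovers 2≤2, price 1056≤1269, miles earned 2994≥519 — dominates S11.
Others (S1, S2, S4, S6, S7, S9, S10) are each worse than S11 on at least one objective.

S3, S5, S8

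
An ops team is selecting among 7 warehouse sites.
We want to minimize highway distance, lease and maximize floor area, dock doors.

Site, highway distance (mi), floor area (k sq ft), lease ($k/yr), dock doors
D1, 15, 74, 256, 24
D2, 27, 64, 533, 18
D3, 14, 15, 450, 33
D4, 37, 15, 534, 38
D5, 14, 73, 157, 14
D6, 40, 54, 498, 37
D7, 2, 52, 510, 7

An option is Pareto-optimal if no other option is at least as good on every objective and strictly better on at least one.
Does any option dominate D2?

Yes

D1 vs D2: highway distance 15≤27, floor area 74≥64, lease 256≤533, dock doors 24≥18 — D1 is at least as good on every objective and strictly better on at least one, so D1 dominates D2.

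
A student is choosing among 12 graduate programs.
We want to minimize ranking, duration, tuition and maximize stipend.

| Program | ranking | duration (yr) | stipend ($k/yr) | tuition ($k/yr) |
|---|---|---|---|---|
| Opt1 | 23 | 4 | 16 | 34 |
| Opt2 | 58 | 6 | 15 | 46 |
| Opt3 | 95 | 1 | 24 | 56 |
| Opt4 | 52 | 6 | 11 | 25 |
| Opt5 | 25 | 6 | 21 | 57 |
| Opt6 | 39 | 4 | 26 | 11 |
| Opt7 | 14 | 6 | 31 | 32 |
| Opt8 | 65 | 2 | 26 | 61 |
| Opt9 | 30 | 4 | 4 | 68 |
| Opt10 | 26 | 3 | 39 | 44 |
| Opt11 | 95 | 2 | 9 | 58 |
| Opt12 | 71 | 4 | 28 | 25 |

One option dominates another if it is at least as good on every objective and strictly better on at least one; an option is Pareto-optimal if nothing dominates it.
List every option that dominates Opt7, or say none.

Opt1: worse on ranking (23 vs 14).
Opt2: worse on ranking (58 vs 14).
Opt3: worse on ranking (95 vs 14).
Opt4: worse on ranking (52 vs 14).
Opt5: worse on ranking (25 vs 14).
Opt6: worse on ranking (39 vs 14).
Opt8: worse on ranking (65 vs 14).
Opt9: worse on ranking (30 vs 14).
Opt10: worse on ranking (26 vs 14).
Opt11: worse on ranking (95 vs 14).
Opt12: worse on ranking (71 vs 14).
No option dominates Opt7.

none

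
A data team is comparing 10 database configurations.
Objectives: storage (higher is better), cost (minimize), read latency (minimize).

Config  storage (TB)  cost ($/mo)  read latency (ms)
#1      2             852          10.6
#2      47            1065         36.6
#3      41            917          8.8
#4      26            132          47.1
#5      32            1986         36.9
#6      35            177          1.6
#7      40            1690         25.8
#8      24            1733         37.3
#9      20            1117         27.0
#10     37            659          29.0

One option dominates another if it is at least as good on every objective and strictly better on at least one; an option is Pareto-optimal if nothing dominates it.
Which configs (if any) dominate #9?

#3, #6

#3: storage 41≥20, cost 917≤1117, read latency 8.8≤27.0 — dominates #9.
#6: storage 35≥20, cost 177≤1117, read latency 1.6≤27.0 — dominates #9.
Others (#1, #2, #4, #5, #7, #8, #10) are each worse than #9 on at least one objective.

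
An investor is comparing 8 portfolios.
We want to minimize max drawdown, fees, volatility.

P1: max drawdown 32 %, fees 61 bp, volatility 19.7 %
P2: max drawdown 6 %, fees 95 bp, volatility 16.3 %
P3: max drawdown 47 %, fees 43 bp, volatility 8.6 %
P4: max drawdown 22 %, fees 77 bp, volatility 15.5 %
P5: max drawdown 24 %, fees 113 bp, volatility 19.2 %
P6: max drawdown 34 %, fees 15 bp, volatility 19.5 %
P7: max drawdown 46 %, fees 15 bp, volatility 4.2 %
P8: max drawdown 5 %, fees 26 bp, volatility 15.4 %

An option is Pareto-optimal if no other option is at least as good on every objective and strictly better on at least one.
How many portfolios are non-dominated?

P1: dominated by P8 (max drawdown 5≤32, fees 26≤61, volatility 15.4≤19.7).
P2: dominated by P8 (max drawdown 5≤6, fees 26≤95, volatility 15.4≤16.3).
P3: dominated by P7 (max drawdown 46≤47, fees 15≤43, volatility 4.2≤8.6).
P4: dominated by P8 (max drawdown 5≤22, fees 26≤77, volatility 15.4≤15.5).
P5: dominated by P2 (max drawdown 6≤24, fees 95≤113, volatility 16.3≤19.2).
P6: not dominated.
P7: not dominated (best volatility).
P8: not dominated (best max drawdown).
Pareto-optimal: P6, P7, P8 → 3.

3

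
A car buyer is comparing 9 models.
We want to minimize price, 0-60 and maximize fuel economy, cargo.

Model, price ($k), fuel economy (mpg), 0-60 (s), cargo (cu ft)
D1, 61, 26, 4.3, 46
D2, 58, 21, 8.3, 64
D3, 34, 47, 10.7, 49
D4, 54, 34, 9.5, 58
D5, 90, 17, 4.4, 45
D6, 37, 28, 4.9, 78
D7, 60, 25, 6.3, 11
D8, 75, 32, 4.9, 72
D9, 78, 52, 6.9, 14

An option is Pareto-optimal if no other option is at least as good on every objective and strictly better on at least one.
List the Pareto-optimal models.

D1: not dominated (best 0-60).
D2: dominated by D6 (price 37≤58, fuel economy 28≥21, 0-60 4.9≤8.3, cargo 78≥64).
D3: not dominated (best price).
D4: not dominated.
D5: dominated by D1 (price 61≤90, fuel economy 26≥17, 0-60 4.3≤4.4, cargo 46≥45).
D6: not dominated (best cargo).
D7: dominated by D6 (price 37≤60, fuel economy 28≥25, 0-60 4.9≤6.3, cargo 78≥11).
D8: not dominated.
D9: not dominated (best fuel economy).

D1, D3, D4, D6, D8, D9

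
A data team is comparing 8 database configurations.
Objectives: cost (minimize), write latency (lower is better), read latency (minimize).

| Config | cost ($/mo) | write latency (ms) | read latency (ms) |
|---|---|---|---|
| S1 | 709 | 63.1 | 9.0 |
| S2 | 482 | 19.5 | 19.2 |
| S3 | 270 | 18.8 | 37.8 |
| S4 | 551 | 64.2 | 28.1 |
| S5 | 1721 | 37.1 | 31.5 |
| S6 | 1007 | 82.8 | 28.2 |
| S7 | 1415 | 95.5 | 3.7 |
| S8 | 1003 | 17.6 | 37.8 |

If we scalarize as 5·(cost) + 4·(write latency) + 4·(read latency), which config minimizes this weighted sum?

S3

S1: 5·709 + 4·63.1 + 4·9.0 = 3833.4
S2: 5·482 + 4·19.5 + 4·19.2 = 2564.8
S3: 5·270 + 4·18.8 + 4·37.8 = 1576.4
S4: 5·551 + 4·64.2 + 4·28.1 = 3124.2
S5: 5·1721 + 4·37.1 + 4·31.5 = 8879.4
S6: 5·1007 + 4·82.8 + 4·28.2 = 5479.0
S7: 5·1415 + 4·95.5 + 4·3.7 = 7471.8
S8: 5·1003 + 4·17.6 + 4·37.8 = 5236.6
Lowest: S3 at 1576.4.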